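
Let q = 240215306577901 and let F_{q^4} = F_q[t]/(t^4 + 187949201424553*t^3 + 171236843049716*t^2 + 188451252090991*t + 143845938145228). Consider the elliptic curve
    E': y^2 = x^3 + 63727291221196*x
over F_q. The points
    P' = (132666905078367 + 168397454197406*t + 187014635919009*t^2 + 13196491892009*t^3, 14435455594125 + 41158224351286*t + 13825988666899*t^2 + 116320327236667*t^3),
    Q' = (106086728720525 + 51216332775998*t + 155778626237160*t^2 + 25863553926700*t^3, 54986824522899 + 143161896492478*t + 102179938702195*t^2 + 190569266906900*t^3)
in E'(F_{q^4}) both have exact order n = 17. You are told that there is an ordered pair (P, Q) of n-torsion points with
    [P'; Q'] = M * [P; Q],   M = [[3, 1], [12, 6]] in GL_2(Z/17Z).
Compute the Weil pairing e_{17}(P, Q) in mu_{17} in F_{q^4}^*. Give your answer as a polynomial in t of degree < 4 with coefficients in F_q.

31132384659648 + 221261741200389*t + 198697681540807*t^2 + 66625605362365*t^3

e_{17}(aP+bQ,cP+dQ) = e_{17}(P,Q)^(ad-bc); with (a,b,c,d)=(3,1,12,6) this gives the det-17 law.
det(M) mod 17 = 6; its inverse in (Z/17)^* is 3 (check: 6*3 mod 17 = 1).
Build f_{17,P'} and f_{17,Q'} via the 5-bit ladder of 17=10001_2; evaluate at shifted divisors; quotient in F_{240215306577901^4}.
e_{17}(P',Q') = 154649401016728 + 92408501759110*t + 50381374211456*t^2 + 170027939226909*t^3.
Thus e_{17}(P,Q) = 31132384659648 + 221261741200389*t + 198697681540807*t^2 + 66625605362365*t^3.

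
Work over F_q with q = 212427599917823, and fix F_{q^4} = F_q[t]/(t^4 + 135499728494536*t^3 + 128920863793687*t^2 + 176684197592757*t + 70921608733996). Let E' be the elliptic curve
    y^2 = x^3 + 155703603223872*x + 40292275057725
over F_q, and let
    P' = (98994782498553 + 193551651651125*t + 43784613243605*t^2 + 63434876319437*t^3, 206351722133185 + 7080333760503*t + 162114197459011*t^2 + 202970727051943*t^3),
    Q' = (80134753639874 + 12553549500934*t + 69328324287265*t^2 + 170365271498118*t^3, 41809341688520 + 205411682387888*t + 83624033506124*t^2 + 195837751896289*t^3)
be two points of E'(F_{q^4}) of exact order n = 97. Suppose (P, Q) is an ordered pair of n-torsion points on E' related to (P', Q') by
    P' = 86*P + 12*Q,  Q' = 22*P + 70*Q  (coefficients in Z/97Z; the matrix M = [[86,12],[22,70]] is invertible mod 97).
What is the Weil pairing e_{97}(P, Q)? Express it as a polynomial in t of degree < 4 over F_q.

51807416744876 + 39012511936811*t + 51930394967753*t^2 + 203153013521718*t^3

e_{97} is bilinear + alternating on E[97], so e_{97}(86*P + 12*Q, 22*P + 70*Q) = e_{97}(P,Q)^(86*70-12*22).
86*70 - 12*22 = 5756; reduced mod 97: det = 33, inverse 50.
7-bit Miller (1100001) on E'/F_{212427599917823} with a'=155703603223872, b'=40292275057725: accumulate tangent/chord ratios at Q'+S and P'+S'.
Result: e(P',Q') = 183753518638094 + 32530908762269*t + 18789086869712*t^2 + 172849049252093*t^3.
Thus e_{97}(P,Q) = 51807416744876 + 39012511936811*t + 51930394967753*t^2 + 203153013521718*t^3.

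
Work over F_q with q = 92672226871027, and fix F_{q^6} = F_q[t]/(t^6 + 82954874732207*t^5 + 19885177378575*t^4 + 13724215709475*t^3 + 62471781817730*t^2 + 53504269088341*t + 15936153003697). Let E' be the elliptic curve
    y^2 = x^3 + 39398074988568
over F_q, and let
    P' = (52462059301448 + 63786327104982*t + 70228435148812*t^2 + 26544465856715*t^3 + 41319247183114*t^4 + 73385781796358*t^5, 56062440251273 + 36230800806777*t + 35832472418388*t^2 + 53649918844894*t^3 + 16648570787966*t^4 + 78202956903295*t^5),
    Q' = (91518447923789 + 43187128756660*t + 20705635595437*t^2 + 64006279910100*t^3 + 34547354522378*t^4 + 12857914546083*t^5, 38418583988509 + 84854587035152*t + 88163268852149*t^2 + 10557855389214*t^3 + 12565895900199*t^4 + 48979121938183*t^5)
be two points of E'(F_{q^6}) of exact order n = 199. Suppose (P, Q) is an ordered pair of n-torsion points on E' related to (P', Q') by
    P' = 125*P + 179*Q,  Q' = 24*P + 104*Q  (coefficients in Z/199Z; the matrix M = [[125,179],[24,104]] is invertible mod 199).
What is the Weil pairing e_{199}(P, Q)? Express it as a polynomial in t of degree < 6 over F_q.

The 199-Weil pairing on E[199] over F_{92672226871027} is alternating-bilinear: e_{199}(P',Q') = e_{199}(P,Q)^det(M).
Hence e(P,Q) = e(P',Q')^{88} where 88 = 147^{-1} mod 199.
Build f_{199,P'} and f_{199,Q'} via the 8-bit ladder of 199=11000111_2; evaluate at shifted divisors; quotient in F_{92672226871027^6}.
So e_{199}(P',Q') = 86376594119569 + 22253720192094*t + 59243384870316*t^2 + 2626321232735*t^3 + 11409169903101*t^4 + 83986606228157*t^5.
Hence e(P,Q) = 67275808432527 + 24731689022324*t + 58128723046753*t^2 + 53244364906344*t^3 + 12373861411089*t^4 + 24141630877525*t^5 in F_{92672226871027^6}^*.

67275808432527 + 24731689022324*t + 58128723046753*t^2 + 53244364906344*t^3 + 12373861411089*t^4 + 24141630877525*t^5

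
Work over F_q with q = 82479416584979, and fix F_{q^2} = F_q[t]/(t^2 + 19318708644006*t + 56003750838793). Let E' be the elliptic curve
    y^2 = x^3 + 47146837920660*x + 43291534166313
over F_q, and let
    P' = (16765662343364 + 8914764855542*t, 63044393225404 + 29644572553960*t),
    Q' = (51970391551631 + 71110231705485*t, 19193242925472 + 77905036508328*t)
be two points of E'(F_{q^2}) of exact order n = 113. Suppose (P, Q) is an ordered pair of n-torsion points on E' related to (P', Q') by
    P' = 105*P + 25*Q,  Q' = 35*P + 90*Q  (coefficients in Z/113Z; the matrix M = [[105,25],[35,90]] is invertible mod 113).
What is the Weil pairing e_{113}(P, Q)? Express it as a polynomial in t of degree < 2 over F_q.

47775603373078 + 40552513939474*t

Alternating bilinearity on E[113] (values in mu_{113} in F_{82479416584979^2}) gives e(P',Q') = e(P,Q)^det(M).
det M = 105*90 - 25*35 = 8575 = 100 (mod 113); 100^{-1} = 26 (mod 113).
Run Miller on y^2=x^3+47146837920660*x+43291534166313 over F_{82479416584979}: ladder 1110001 (7 bits); e = f_P(D_Q)/f_Q(D_P).
Miller gives e_{113}(P',Q') = 78491501873928 + 44856813564933*t in F_{82479416584979^2}.
e_{113}(P,Q) = (78491501873928 + 44856813564933*t)^{26} = 47775603373078 + 40552513939474*t.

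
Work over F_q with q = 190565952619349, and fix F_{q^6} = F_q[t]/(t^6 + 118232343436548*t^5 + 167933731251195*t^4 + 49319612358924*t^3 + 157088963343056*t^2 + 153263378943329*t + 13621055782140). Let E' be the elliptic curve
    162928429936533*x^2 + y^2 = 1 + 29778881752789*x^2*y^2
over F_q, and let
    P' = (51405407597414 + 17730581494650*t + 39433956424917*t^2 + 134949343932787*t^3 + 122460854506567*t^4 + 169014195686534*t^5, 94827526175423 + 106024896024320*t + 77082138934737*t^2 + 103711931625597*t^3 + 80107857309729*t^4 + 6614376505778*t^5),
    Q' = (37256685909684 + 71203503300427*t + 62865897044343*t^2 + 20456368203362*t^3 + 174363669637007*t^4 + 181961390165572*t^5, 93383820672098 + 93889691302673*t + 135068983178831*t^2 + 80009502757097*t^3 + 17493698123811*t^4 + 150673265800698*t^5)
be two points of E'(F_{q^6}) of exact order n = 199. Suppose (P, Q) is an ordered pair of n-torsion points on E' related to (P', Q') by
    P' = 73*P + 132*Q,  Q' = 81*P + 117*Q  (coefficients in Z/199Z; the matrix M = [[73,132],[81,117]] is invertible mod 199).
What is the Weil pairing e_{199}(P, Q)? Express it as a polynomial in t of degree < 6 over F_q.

120147461769220 + 150619879233974*t + 14743388340656*t^2 + 11005728254906*t^3 + 117832170210264*t^4 + 56752004660815*t^5

Alternating bilinearity on E[199] (values in mu_{199} in F_{190565952619349^6}) gives e(P',Q') = e(P,Q)^det(M).
So e_{199}(P,Q) = e_{199}(P',Q')^{110}, since 38*110 = 1 mod 199.
Map (x,y)_Ed via u=(1+y)/(1-y), v=(1+y)/((1-y)x) to Montgomery A=170595289057528,B=136869588463368; then to (a',b')=(99607094491960,73604695152053).
8-bit Miller (11000111) on E'/F_{190565952619349} with a'=99607094491960, b'=73604695152053: accumulate tangent/chord ratios at Q'+S and P'+S'.
Result: e(P',Q') = 113826937693437 + 62277886707317*t + 37379270017917*t^2 + 122172411083163*t^3 + 35613838742748*t^4 + 36989497646649*t^5.
(113826937693437 + 62277886707317*t + 37379270017917*t^2 + 122172411083163*t^3 + 35613838742748*t^4 + 36989497646649*t^5)^{110} mod (190565952619349,f) = 120147461769220 + 150619879233974*t + 14743388340656*t^2 + 11005728254906*t^3 + 117832170210264*t^4 + 56752004660815*t^5.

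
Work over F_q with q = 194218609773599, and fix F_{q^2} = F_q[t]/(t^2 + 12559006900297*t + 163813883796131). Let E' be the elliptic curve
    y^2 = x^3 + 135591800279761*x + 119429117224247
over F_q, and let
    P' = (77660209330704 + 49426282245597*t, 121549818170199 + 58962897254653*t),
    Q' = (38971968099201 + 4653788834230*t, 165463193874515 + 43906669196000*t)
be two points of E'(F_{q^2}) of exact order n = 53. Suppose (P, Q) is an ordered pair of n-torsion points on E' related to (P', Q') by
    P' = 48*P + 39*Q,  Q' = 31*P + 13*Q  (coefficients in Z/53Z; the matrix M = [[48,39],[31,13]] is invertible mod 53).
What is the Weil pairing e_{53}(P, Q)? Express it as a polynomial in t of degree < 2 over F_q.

15802228352536 + 183810954641776*t

e_{53} is bilinear + alternating on E[53], so e_{53}(48*P + 39*Q, 31*P + 13*Q) = e_{53}(P,Q)^(48*13-39*31).
det(M) mod 53 = 51; its inverse in (Z/53)^* is 26 (check: 51*26 mod 53 = 1).
Build f_{53,P'} and f_{53,Q'} via the 6-bit ladder of 53=110101_2; evaluate at shifted divisors; quotient in F_{194218609773599^2}.
The quotient is 64730792652681 + 29360740590489*t.
Finally e_{53}(P,Q) = 15802228352536 + 183810954641776*t.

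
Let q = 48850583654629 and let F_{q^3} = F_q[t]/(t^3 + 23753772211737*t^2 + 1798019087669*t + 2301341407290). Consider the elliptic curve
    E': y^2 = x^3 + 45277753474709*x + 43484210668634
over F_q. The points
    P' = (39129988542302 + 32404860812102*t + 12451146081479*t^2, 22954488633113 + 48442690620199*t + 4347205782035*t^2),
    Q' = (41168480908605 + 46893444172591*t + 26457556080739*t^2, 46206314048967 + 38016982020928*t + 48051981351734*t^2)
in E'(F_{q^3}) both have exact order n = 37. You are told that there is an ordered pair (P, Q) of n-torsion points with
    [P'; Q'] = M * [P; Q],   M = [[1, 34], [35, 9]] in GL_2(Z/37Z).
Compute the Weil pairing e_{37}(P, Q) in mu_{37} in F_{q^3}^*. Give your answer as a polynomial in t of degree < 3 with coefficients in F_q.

12844368877748 + 45062026576997*t + 5025104039921*t^2

Since e_{37}(P,P)=e_{37}(Q,Q)=1 and e_{37}(Q,P)=e_{37}(P,Q)^{-1}, expanding e_{37}(1*P + 34*Q,35*P + 9*Q) leaves e(P,Q)^det(M).
Inverting 3 mod 37: 25. Thus e_{37}(P,Q) = e(P',Q')^{25}.
6-bit Miller (100101) on E'/F_{48850583654629} with a'=45277753474709, b'=43484210668634: accumulate tangent/chord ratios at Q'+S and P'+S'.
The quotient is 32641810517299 + 45269186081148*t + 20000057983299*t^2.
Raise to 25: e(P,Q) = 12844368877748 + 45062026576997*t + 5025104039921*t^2 in mu_{37}.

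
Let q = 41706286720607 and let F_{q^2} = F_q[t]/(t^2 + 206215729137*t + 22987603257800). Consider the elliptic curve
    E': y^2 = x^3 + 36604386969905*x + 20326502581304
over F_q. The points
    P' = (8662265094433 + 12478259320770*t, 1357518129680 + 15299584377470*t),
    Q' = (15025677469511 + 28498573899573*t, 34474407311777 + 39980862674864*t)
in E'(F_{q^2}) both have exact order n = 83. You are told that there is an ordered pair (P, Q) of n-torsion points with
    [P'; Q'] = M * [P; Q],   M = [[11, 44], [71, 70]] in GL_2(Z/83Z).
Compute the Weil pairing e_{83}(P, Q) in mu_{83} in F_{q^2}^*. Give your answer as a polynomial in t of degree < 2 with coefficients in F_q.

32718137911500 + 34845853014032*t

Alternating bilinearity on E[83] (values in mu_{83} in F_{41706286720607^2}) gives e(P',Q') = e(P,Q)^det(M).
So e_{83}(P,Q) = e_{83}(P',Q')^{47}, since 53*47 = 1 mod 83.
n = 83 = (1010011)_2 (7 bits, wt 4); accumulate f_{83,P'}(Q'+S)/f_{83,P'}(S) along the 6-step ladder.
The quotient is 21607676586452 + 16928135844909*t.
Hence e(P,Q) = 32718137911500 + 34845853014032*t in F_{41706286720607^2}^*.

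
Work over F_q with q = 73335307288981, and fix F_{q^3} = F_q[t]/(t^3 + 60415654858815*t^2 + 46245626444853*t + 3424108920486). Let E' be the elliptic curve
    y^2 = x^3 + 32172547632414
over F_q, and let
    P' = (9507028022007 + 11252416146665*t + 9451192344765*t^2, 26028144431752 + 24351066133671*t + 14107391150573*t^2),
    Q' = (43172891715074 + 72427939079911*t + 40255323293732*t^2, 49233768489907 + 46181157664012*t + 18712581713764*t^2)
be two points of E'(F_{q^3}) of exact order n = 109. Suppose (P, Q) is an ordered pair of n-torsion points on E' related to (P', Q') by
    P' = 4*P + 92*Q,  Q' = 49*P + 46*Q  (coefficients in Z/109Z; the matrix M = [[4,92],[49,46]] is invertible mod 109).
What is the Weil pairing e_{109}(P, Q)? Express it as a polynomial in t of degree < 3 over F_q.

The 109-Weil pairing on E[109] over F_{73335307288981} is alternating-bilinear: e_{109}(P',Q') = e_{109}(P,Q)^det(M).
So e_{109}(P,Q) = e_{109}(P',Q')^{106}, since 36*106 = 1 mod 109.
Build f_{109,P'} and f_{109,Q'} via the 7-bit ladder of 109=1101101_2; evaluate at shifted divisors; quotient in F_{73335307288981^3}.
So e_{109}(P',Q') = 29555766794961 + 43184225612505*t + 70707916148738*t^2.
e_{109}(P,Q) = (29555766794961 + 43184225612505*t + 70707916148738*t^2)^{106} = 66690150936081 + 32840832663554*t + 16201505105696*t^2.

66690150936081 + 32840832663554*t + 16201505105696*t^2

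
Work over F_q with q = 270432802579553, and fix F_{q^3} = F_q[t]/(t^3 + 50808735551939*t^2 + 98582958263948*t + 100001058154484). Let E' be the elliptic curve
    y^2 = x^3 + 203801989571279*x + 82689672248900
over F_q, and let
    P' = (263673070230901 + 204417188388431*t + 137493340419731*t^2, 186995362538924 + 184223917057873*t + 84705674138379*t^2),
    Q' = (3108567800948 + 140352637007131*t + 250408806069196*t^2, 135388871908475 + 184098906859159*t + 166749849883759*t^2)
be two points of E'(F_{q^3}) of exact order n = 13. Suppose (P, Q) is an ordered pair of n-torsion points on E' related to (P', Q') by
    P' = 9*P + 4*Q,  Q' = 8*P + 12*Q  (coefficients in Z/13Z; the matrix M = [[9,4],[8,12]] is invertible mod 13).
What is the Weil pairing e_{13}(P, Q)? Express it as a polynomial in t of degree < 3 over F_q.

146308668747188 + 206466394720190*t + 240281732170187*t^2

Alternating bilinearity on E[13] (values in mu_{13} in F_{270432802579553^3}) gives e(P',Q') = e(P,Q)^det(M).
Inverting 11 mod 13: 6. Thus e_{13}(P,Q) = e(P',Q')^{6}.
Miller loop for e_{13} over F_{270432802579553^3}: bits of 13 = 1101; 3 double steps + 2 add steps, l/v at each.
So e_{13}(P',Q') = 153866548050389 + 117562274322506*t + 7170690267569*t^2.
Finally e_{13}(P,Q) = 146308668747188 + 206466394720190*t + 240281732170187*t^2.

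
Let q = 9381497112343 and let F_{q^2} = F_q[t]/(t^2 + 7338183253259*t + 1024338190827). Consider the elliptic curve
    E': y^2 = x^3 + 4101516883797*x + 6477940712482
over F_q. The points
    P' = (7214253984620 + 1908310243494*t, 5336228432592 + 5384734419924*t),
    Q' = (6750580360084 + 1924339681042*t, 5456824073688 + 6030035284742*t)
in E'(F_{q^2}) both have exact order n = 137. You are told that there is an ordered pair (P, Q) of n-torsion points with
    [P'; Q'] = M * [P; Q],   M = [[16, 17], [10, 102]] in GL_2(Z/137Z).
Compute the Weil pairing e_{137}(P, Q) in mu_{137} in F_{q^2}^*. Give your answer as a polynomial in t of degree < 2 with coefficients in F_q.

e_{137} is bilinear + alternating on E[137], so e_{137}(16*P + 17*Q, 10*P + 102*Q) = e_{137}(P,Q)^(16*102-17*10).
So e_{137}(P,Q) = e_{137}(P',Q')^{70}, since 92*70 = 1 mod 137.
Build f_{137,P'} and f_{137,Q'} via the 8-bit ladder of 137=10001001_2; evaluate at shifted divisors; quotient in F_{9381497112343^2}.
The quotient is 7143674398332 + 4647815542882*t.
Raise to 70: e(P,Q) = 8818558341629 + 4634947188311*t in mu_{137}.

8818558341629 + 4634947188311*t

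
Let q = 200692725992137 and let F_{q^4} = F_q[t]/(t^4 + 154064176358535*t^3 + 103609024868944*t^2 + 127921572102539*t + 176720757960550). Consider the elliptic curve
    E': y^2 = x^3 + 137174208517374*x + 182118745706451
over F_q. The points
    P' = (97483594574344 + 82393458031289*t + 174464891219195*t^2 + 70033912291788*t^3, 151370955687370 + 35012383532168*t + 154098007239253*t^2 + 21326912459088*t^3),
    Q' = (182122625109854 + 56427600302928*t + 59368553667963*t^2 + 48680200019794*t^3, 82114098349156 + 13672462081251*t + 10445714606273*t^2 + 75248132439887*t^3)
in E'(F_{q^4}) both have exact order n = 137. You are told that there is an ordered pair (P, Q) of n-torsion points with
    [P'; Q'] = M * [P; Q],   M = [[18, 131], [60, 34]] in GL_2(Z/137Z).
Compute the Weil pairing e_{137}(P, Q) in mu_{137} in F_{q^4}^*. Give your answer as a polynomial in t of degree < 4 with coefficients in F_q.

Alternating bilinearity on E[137] (values in mu_{137} in F_{200692725992137^4}) gives e(P',Q') = e(P,Q)^det(M).
18*34 - 131*60 = -7248; reduced mod 137: det = 13, inverse 116.
n = 137 = (10001001)_2 (8 bits, wt 3); accumulate f_{137,P'}(Q'+S)/f_{137,P'}(S) along the 7-step ladder.
So e_{137}(P',Q') = 189612005108500 + 95425933106193*t + 62304926111687*t^2 + 47841103832120*t^3.
Hence e(P,Q) = 172542554390073 + 100445583334670*t + 13876937947706*t^2 + 129069462840136*t^3 in F_{200692725992137^4}^*.

172542554390073 + 100445583334670*t + 13876937947706*t^2 + 129069462840136*t^3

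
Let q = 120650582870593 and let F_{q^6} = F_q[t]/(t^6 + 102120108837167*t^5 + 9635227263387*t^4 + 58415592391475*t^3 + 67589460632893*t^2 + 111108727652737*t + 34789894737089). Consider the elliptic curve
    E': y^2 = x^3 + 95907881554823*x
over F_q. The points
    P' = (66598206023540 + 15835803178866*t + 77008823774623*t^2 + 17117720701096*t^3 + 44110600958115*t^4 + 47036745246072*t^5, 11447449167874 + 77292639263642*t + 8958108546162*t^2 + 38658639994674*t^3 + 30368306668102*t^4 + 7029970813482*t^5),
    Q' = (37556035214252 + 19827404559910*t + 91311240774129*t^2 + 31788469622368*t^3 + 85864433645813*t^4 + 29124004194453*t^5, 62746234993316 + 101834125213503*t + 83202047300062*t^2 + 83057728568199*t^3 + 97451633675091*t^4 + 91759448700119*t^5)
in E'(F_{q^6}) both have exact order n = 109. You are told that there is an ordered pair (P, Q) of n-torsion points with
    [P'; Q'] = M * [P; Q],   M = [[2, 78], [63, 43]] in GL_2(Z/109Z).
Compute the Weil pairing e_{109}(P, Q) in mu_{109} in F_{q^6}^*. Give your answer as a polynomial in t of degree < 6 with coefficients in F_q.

The 109-Weil pairing on E[109] over F_{120650582870593} is alternating-bilinear: e_{109}(P',Q') = e_{109}(P,Q)^det(M).
Inverting 77 mod 109: 17. Thus e_{109}(P,Q) = e(P',Q')^{17}.
n = 109 = (1101101)_2 (7 bits, wt 5); accumulate f_{109,P'}(Q'+S)/f_{109,P'}(S) along the 6-step ladder.
f_P(D_Q)/f_Q(D_P) = 107892479772351 + 102013436279341*t + 119493095017623*t^2 + 22497925513939*t^3 + 28572035932910*t^4 + 112636393303347*t^5.
Hence e(P,Q) = 79888534695009 + 33046476380581*t + 48812705633906*t^2 + 103519050589651*t^3 + 12981339481203*t^4 + 43289067155283*t^5 in F_{120650582870593^6}^*.

79888534695009 + 33046476380581*t + 48812705633906*t^2 + 103519050589651*t^3 + 12981339481203*t^4 + 43289067155283*t^5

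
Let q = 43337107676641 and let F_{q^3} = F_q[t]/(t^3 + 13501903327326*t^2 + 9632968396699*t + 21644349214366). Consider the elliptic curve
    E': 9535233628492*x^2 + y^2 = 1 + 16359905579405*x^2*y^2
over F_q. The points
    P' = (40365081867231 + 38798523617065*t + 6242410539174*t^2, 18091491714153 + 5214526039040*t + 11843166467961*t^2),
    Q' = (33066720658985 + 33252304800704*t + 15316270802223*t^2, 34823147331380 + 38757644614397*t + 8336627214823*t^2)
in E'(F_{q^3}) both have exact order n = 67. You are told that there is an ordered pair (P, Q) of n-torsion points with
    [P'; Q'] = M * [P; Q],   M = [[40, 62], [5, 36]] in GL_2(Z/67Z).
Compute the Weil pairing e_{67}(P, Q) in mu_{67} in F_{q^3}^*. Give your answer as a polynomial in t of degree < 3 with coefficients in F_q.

The 67-Weil pairing on E[67] over F_{43337107676641} is alternating-bilinear: e_{67}(P',Q') = e_{67}(P,Q)^det(M).
40*36 - 62*5 = 1130; reduced mod 67: det = 58, inverse 52.
Edwards a_E,d_E -> Montgomery A=11139993276171,B=18360107535774 -> Weierstrass 27722222473816,32105053534090 via alpha=25984410372970,beta=9128108931432.
n = 67 = (1000011)_2 (7 bits, wt 3); accumulate f_{67,P'}(Q'+S)/f_{67,P'}(S) along the 6-step ladder.
f_P(D_Q)/f_Q(D_P) = 35655117596522 + 31872454730947*t + 19730457654720*t^2.
Finally e_{67}(P,Q) = 1198061692946 + 3998213812726*t + 3356159149597*t^2.

1198061692946 + 3998213812726*t + 3356159149597*t^2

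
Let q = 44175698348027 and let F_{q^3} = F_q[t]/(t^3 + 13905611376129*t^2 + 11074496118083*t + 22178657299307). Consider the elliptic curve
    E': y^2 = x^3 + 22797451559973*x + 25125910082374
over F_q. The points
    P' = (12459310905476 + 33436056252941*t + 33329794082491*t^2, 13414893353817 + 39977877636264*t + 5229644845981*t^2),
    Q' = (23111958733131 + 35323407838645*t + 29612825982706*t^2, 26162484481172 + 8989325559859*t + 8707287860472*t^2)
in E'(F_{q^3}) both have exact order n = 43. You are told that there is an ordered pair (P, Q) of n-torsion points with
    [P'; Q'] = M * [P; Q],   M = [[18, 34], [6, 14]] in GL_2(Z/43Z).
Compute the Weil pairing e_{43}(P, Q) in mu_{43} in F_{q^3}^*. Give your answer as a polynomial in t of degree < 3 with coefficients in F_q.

34070255835010 + 15274030026739*t + 9400308014946*t^2

e_{43}(aP+bQ,cP+dQ) = e_{43}(P,Q)^(ad-bc); with (a,b,c,d)=(18,34,6,14) this gives the det-43 law.
Hence e(P,Q) = e(P',Q')^{26} where 26 = 5^{-1} mod 43.
n = 43 = (101011)_2 (6 bits, wt 4); accumulate f_{43,P'}(Q'+S)/f_{43,P'}(S) along the 5-step ladder.
Result: e(P',Q') = 38062134331531 + 8108595135792*t + 25752456948322*t^2.
Raise to 26: e(P,Q) = 34070255835010 + 15274030026739*t + 9400308014946*t^2 in mu_{43}.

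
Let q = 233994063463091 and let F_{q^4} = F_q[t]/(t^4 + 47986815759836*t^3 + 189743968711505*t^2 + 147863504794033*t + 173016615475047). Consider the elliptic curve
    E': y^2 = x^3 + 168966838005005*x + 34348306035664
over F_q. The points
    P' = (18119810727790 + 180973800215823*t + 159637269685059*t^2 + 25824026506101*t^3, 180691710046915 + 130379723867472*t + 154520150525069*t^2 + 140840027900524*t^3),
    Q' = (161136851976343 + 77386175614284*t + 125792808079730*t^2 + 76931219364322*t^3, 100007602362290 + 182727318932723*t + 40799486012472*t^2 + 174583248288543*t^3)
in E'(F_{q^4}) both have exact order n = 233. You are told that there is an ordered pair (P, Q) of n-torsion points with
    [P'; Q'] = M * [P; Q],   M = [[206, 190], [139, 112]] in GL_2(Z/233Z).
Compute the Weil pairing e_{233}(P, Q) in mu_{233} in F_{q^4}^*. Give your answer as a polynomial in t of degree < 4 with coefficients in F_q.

Under M = [[206,190],[139,112]] in GL_2(Z/233), e_{233}(P',Q') = e_{233}(P,Q)^(206*112-190*139 mod 233).
det(M) mod 233 = 157; its inverse in (Z/233)^* is 187 (check: 157*187 mod 233 = 1).
n = 233 = (11101001)_2 (8 bits, wt 5); accumulate f_{233,P'}(Q'+S)/f_{233,P'}(S) along the 7-step ladder.
The quotient is 209980442183298 + 202076252782308*t + 82114820103110*t^2 + 63513773945619*t^3.
Hence e(P,Q) = 223987728608664 + 74115923177576*t + 21888156448242*t^2 + 133984988055590*t^3 in F_{233994063463091^4}^*.

223987728608664 + 74115923177576*t + 21888156448242*t^2 + 133984988055590*t^3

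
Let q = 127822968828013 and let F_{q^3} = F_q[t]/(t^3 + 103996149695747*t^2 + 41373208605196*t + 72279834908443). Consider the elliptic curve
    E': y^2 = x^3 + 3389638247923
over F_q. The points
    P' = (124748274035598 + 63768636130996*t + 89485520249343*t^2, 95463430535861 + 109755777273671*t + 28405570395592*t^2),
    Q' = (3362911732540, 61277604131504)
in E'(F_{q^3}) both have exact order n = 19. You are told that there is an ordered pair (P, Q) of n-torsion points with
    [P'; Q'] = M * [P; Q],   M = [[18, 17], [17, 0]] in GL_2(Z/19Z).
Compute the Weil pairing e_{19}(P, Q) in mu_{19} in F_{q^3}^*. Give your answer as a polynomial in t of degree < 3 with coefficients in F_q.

87088414387732 + 111309419670052*t + 98432665131438*t^2

Alternating bilinearity on E[19] (values in mu_{19} in F_{127822968828013^3}) gives e(P',Q') = e(P,Q)^det(M).
det M = 18*0 - 17*17 = -289 = 15 (mod 19); 15^{-1} = 14 (mod 19).
n = 19 = (10011)_2 (5 bits, wt 3); accumulate f_{19,P'}(Q'+S)/f_{19,P'}(S) along the 4-step ladder.
Miller gives e_{19}(P',Q') = 19367387456913 + 103377721077903*t + 1689808125950*t^2 in F_{127822968828013^3}.
Finally e_{19}(P,Q) = 87088414387732 + 111309419670052*t + 98432665131438*t^2.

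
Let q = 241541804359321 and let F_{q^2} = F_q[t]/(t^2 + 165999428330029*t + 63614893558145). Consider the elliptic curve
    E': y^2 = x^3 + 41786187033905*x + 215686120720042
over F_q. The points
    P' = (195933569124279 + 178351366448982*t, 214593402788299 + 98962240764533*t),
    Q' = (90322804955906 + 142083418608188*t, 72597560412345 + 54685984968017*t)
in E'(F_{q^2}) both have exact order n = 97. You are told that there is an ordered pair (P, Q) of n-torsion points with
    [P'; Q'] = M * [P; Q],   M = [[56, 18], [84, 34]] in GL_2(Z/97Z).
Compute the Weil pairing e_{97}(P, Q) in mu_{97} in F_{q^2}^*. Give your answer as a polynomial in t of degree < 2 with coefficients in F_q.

157056857909677 + 148405013275314*t

The 97-Weil pairing on E[97] over F_{241541804359321} is alternating-bilinear: e_{97}(P',Q') = e_{97}(P,Q)^det(M).
det(M) mod 97 = 4; its inverse in (Z/97)^* is 73 (check: 4*73 mod 97 = 1).
Double-and-add over 1100001: 7-1 doublings, 3-1 additions; each step l_{T,T}/v_{2T} or l_{T,P'}/v at Q'+S for random S.
The quotient is 111872263104113 + 237309505390569*t.
(111872263104113 + 237309505390569*t)^{73} mod (241541804359321,f) = 157056857909677 + 148405013275314*t.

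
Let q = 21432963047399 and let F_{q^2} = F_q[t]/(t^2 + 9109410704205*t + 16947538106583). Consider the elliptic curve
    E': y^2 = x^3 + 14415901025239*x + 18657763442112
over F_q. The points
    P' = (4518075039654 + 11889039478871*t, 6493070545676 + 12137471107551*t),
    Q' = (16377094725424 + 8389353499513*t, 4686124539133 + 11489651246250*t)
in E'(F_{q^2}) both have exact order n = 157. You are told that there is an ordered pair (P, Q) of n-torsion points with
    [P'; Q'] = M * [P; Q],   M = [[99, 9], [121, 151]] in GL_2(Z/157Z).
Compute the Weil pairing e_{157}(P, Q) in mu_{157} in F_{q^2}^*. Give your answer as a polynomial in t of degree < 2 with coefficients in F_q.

e_{157}(aP+bQ,cP+dQ) = e_{157}(P,Q)^(ad-bc); with (a,b,c,d)=(99,9,121,151) this gives the det-157 law.
det M = 99*151 - 9*121 = 13860 = 44 (mod 157); 44^{-1} = 25 (mod 157).
8-bit Miller (10011101) on E'/F_{21432963047399} with a'=14415901025239, b'=18657763442112: accumulate tangent/chord ratios at Q'+S and P'+S'.
The quotient is 6368930775187 + 3501270581510*t.
Hence e(P,Q) = 16353863495406 + 21287380541534*t in F_{21432963047399^2}^*.

16353863495406 + 21287380541534*t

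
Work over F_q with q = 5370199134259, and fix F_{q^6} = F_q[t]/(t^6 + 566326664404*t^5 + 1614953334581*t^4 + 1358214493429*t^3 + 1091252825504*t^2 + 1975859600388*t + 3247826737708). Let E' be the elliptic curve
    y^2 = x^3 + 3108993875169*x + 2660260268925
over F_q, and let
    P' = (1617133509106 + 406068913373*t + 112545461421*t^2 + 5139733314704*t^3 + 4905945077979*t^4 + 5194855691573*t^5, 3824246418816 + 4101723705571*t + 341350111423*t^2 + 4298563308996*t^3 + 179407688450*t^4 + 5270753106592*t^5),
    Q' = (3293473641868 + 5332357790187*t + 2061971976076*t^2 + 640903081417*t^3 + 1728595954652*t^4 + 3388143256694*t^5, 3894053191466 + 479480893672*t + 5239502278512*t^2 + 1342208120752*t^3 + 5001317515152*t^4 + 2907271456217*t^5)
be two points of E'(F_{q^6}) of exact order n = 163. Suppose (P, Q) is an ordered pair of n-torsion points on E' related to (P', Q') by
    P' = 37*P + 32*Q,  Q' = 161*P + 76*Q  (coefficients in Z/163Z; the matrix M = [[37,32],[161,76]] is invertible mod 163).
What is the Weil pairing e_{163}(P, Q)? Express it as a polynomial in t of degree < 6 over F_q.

659948464016 + 2778146044467*t + 1963083547275*t^2 + 673132749996*t^3 + 942962235918*t^4 + 2375975491145*t^5

Under M = [[37,32],[161,76]] in GL_2(Z/163), e_{163}(P',Q') = e_{163}(P,Q)^(37*76-32*161 mod 163).
Inverting 105 mod 163: 59. Thus e_{163}(P,Q) = e(P',Q')^{59}.
Double-and-add over 10100011: 8-1 doublings, 4-1 additions; each step l_{T,T}/v_{2T} or l_{T,P'}/v at Q'+S for random S.
f_P(D_Q)/f_Q(D_P) = 4511441911038 + 1672612600362*t + 55458402268*t^2 + 5044696338011*t^3 + 4545837265772*t^4 + 2641686539835*t^5.
Thus e_{163}(P,Q) = 659948464016 + 2778146044467*t + 1963083547275*t^2 + 673132749996*t^3 + 942962235918*t^4 + 2375975491145*t^5.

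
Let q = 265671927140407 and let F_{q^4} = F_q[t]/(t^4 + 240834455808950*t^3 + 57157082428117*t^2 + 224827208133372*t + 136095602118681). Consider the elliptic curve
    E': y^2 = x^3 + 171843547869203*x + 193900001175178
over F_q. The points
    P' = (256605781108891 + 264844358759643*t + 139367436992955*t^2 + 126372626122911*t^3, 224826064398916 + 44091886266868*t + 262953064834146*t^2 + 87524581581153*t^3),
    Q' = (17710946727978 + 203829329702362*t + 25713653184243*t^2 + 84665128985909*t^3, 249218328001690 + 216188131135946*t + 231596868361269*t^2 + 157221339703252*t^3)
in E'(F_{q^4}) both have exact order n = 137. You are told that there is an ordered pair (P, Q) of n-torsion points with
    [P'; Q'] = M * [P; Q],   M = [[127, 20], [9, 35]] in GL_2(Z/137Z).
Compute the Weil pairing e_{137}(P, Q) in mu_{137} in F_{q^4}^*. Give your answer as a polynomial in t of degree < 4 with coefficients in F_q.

e_{137}(aP+bQ,cP+dQ) = e_{137}(P,Q)^(ad-bc); with (a,b,c,d)=(127,20,9,35) this gives the det-137 law.
det M = 127*35 - 20*9 = 4265 = 18 (mod 137); 18^{-1} = 99 (mod 137).
Build f_{137,P'} and f_{137,Q'} via the 8-bit ladder of 137=10001001_2; evaluate at shifted divisors; quotient in F_{265671927140407^4}.
Miller gives e_{137}(P',Q') = 111474333034303 + 155994064617078*t + 95150671287959*t^2 + 170908674367232*t^3 in F_{265671927140407^4}.
e_{137}(P,Q) = (111474333034303 + 155994064617078*t + 95150671287959*t^2 + 170908674367232*t^3)^{99} = 48688698649187 + 172285228208775*t + 166758036527380*t^2 + 67806286408752*t^3.

48688698649187 + 172285228208775*t + 166758036527380*t^2 + 67806286408752*t^3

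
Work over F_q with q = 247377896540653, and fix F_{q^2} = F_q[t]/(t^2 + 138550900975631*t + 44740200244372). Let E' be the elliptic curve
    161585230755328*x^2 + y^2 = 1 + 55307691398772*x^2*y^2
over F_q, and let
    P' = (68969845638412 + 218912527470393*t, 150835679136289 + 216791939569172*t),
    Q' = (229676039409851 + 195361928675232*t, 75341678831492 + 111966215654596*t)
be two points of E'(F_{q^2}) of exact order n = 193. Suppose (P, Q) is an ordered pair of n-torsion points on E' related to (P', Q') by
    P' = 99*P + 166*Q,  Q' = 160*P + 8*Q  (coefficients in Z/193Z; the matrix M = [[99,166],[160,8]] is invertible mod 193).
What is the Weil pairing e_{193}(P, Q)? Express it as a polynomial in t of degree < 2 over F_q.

Under M = [[99,166],[160,8]] in GL_2(Z/193), e_{193}(P',Q') = e_{193}(P,Q)^(99*8-166*160 mod 193).
det M = 99*8 - 166*160 = -25768 = 94 (mod 193); 94^{-1} = 154 (mod 193).
Edwards a_E,d_E -> Montgomery A=62274287907732,B=25080283485325 -> Weierstrass 0,66670767527678 via alpha=118608119205901,beta=26569384839139.
Double-and-add over 11000001: 8-1 doublings, 3-1 additions; each step l_{T,T}/v_{2T} or l_{T,P'}/v at Q'+S for random S.
The quotient is 222897014708690 + 150806891029642*t.
Thus e_{193}(P,Q) = 163199574656221 + 152041950535669*t.

163199574656221 + 152041950535669*t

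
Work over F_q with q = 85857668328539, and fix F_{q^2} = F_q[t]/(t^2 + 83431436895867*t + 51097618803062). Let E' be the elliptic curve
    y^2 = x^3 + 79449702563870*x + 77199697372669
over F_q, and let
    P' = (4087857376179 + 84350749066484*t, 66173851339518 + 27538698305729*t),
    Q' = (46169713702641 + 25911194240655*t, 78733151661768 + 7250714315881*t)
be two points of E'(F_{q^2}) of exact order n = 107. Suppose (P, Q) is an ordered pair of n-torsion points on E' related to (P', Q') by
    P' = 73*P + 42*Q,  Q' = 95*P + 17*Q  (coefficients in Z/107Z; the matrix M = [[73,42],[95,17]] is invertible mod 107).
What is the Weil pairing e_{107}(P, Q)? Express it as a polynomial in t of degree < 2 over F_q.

14683689895463 + 28074915478597*t

The 107-Weil pairing on E[107] over F_{85857668328539} is alternating-bilinear: e_{107}(P',Q') = e_{107}(P,Q)^det(M).
det(M) mod 107 = 33; its inverse in (Z/107)^* is 13 (check: 33*13 mod 107 = 1).
n = 107 = (1101011)_2 (7 bits, wt 5); accumulate f_{107,P'}(Q'+S)/f_{107,P'}(S) along the 6-step ladder.
The quotient is 50013291066688 + 19942671927110*t.
(50013291066688 + 19942671927110*t)^{13} mod (85857668328539,f) = 14683689895463 + 28074915478597*t.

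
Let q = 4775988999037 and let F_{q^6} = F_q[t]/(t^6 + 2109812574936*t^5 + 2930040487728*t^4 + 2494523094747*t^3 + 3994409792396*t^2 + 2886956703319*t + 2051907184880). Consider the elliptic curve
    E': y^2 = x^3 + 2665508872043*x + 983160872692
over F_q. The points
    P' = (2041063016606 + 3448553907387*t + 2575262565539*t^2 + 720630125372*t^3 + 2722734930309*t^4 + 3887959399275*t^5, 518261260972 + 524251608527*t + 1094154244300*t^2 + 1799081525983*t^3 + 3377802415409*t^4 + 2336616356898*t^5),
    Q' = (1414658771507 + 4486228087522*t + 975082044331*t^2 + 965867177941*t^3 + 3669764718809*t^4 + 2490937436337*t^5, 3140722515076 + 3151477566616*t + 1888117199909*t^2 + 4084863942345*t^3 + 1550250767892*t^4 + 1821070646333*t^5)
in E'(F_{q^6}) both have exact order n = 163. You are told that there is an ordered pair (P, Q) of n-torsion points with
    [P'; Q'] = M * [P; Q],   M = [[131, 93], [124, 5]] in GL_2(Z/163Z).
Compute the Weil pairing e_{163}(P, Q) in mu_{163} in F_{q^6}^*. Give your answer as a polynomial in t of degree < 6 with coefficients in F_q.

e_{163} is bilinear + alternating on E[163], so e_{163}(131*P + 93*Q, 124*P + 5*Q) = e_{163}(P,Q)^(131*5-93*124).
det M = 131*5 - 93*124 = -10877 = 44 (mod 163); 44^{-1} = 63 (mod 163).
Miller loop for e_{163} over F_{4775988999037^6}: bits of 163 = 10100011; 7 double steps + 3 add steps, l/v at each.
Result: e(P',Q') = 671576017168 + 916159192019*t + 905385677756*t^2 + 274213814178*t^3 + 4136721725167*t^4 + 1846245066837*t^5.
e_{163}(P,Q) = (671576017168 + 916159192019*t + 905385677756*t^2 + 274213814178*t^3 + 4136721725167*t^4 + 1846245066837*t^5)^{63} = 1266964725700 + 2588687617225*t + 469665413287*t^2 + 3792566348047*t^3 + 1743995186863*t^4 + 4448278839384*t^5.

1266964725700 + 2588687617225*t + 469665413287*t^2 + 3792566348047*t^3 + 1743995186863*t^4 + 4448278839384*t^5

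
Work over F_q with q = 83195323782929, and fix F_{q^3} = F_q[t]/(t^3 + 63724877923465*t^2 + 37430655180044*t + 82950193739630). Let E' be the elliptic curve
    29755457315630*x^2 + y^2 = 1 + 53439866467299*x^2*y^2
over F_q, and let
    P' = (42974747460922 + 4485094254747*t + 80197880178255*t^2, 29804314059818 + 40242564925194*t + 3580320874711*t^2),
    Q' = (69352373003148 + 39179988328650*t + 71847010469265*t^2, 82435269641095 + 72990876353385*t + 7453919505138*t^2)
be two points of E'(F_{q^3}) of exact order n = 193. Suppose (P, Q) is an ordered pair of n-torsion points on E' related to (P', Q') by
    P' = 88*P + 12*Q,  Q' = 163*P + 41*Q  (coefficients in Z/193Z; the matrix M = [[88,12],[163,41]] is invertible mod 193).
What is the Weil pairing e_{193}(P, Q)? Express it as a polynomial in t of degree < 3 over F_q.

The 193-Weil pairing on E[193] over F_{83195323782929} is alternating-bilinear: e_{193}(P',Q') = e_{193}(P,Q)^det(M).
det(M) mod 193 = 108; its inverse in (Z/193)^* is 84 (check: 108*84 mod 193 = 1).
Edwards->Montgomery: u=(1+y)/(1-y), v=u/x -> 19307230102958v^2=u^3+u; then x_W=14877728657815u: y^2=x^3+49896995235760*x.
n = 193 = (11000001)_2 (8 bits, wt 3); accumulate f_{193,P'}(Q'+S)/f_{193,P'}(S) along the 7-step ladder.
The quotient is 1129822069406 + 58044364962346*t + 7539685317651*t^2.
Finally e_{193}(P,Q) = 29841678273018 + 61064989110281*t + 43487179005583*t^2.

29841678273018 + 61064989110281*t + 43487179005583*t^2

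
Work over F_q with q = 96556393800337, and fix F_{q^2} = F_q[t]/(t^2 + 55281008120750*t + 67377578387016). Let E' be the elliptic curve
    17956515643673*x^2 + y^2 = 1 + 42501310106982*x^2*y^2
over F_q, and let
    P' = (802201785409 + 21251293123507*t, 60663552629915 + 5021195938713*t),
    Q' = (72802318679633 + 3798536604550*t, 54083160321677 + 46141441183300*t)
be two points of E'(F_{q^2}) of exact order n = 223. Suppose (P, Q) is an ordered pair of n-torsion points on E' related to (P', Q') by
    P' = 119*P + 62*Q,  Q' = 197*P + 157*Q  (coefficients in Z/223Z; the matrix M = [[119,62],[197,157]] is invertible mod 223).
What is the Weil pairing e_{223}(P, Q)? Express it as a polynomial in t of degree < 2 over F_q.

e_{223} is bilinear + alternating on E[223], so e_{223}(119*P + 62*Q, 197*P + 157*Q) = e_{223}(P,Q)^(119*157-62*197).
det M = 119*157 - 62*197 = 6469 = 2 (mod 223); 2^{-1} = 112 (mod 223).
Edwards->Montgomery: u=(1+y)/(1-y), v=u/x -> 23137485803961v^2=u^3+80428318921949u^2+u; then x_W=18002899834257u+26169036591832: y^2=x^3+91682752301500*x+39763568922203.
Double-and-add over 11011111: 8-1 doublings, 7-1 additions; each step l_{T,T}/v_{2T} or l_{T,P'}/v at Q'+S for random S.
Result: e(P',Q') = 3990297010826 + 49071795629839*t.
Finally e_{223}(P,Q) = 13976754638815 + 64232461341345*t.

13976754638815 + 64232461341345*t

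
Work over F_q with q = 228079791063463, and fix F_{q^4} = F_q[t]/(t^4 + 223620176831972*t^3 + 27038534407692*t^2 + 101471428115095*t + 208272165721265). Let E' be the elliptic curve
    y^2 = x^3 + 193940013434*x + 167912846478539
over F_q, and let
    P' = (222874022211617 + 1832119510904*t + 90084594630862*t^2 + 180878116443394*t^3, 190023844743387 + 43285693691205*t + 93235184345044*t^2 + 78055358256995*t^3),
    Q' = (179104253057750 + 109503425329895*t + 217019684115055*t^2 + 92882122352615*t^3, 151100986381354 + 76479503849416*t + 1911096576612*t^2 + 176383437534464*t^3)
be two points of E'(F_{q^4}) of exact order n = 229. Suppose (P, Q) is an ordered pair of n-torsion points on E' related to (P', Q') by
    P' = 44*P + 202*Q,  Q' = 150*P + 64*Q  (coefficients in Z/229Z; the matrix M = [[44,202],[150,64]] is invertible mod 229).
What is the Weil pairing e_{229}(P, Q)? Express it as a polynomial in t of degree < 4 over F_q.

34799619518548 + 203321568881916*t + 9384145802440*t^2 + 69458138602187*t^3

Alternating bilinearity on E[229] (values in mu_{229} in F_{228079791063463^4}) gives e(P',Q') = e(P,Q)^det(M).
det(M) mod 229 = 225; its inverse in (Z/229)^* is 57 (check: 225*57 mod 229 = 1).
Run Miller on y^2=x^3+193940013434*x+167912846478539 over F_{228079791063463}: ladder 11100101 (8 bits); e = f_P(D_Q)/f_Q(D_P).
So e_{229}(P',Q') = 151005128181322 + 13572528641763*t + 134889263986034*t^2 + 113254772377929*t^3.
e_{229}(P,Q) = (151005128181322 + 13572528641763*t + 134889263986034*t^2 + 113254772377929*t^3)^{57} = 34799619518548 + 203321568881916*t + 9384145802440*t^2 + 69458138602187*t^3.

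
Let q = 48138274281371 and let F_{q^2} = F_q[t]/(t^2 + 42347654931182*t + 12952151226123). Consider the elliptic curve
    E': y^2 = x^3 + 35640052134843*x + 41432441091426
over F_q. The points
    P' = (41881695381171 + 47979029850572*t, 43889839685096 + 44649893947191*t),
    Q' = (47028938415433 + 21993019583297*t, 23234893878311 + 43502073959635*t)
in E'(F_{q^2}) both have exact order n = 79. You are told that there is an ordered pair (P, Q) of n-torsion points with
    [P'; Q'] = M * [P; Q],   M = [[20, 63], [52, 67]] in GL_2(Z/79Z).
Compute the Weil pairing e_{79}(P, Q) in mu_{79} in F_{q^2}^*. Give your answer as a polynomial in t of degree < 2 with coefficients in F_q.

The 79-Weil pairing on E[79] over F_{48138274281371} is alternating-bilinear: e_{79}(P',Q') = e_{79}(P,Q)^det(M).
Inverting 39 mod 79: 77. Thus e_{79}(P,Q) = e(P',Q')^{77}.
Double-and-add over 1001111: 7-1 doublings, 5-1 additions; each step l_{T,T}/v_{2T} or l_{T,P'}/v at Q'+S for random S.
f_P(D_Q)/f_Q(D_P) = 22865514806567 + 6315285311940*t.
Hence e(P,Q) = 12106312155954 + 30821847105026*t in F_{48138274281371^2}^*.

12106312155954 + 30821847105026*t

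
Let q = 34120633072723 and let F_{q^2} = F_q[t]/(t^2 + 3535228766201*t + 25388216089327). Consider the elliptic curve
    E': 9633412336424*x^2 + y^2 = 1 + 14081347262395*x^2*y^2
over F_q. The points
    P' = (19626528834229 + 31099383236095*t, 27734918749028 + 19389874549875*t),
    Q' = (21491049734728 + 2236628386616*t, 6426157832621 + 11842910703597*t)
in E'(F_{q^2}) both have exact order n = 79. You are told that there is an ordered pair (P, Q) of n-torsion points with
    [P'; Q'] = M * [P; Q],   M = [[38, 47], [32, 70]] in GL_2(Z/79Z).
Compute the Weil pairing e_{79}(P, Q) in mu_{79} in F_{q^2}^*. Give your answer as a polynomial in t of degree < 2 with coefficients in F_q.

The 79-Weil pairing on E[79] over F_{34120633072723} is alternating-bilinear: e_{79}(P',Q') = e_{79}(P,Q)^det(M).
det(M) mod 79 = 50; its inverse in (Z/79)^* is 49 (check: 50*49 mod 79 = 1).
Map (x,y)_Ed via u=(1+y)/(1-y), v=(1+y)/((1-y)x) to Montgomery A=17991550338224,B=9557209350431; then to (a',b')=(29377101875381,10164749377715).
Miller loop for e_{79} over F_{34120633072723^2}: bits of 79 = 1001111; 6 double steps + 4 add steps, l/v at each.
Result: e(P',Q') = 6218005503901 + 22831214791122*t.
Hence e(P,Q) = 13005982796850 + 28092978320309*t in F_{34120633072723^2}^*.

13005982796850 + 28092978320309*t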